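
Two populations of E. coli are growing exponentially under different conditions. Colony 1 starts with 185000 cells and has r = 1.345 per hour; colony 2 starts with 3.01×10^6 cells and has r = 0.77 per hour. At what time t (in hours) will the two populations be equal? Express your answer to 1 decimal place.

Set 185000·e^(1.345t) = 3.01×10^6·e^(0.77t).
e^((1.345 − 0.77)t) = 3.01×10^6/185000 → e^(0.575·t) = 16.27.
0.575·t = ln(16.27) = 2.7893, so t = 2.7893/0.575 = 4.851.

4.9 hours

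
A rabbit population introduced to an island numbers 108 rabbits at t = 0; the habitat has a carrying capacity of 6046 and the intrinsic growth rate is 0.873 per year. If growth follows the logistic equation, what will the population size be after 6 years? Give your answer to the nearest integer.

A = (K − N₀)/N₀ = (6046 − 108)/108 = 54.981.
N(t) = K/(1 + A·e^(−rt)) = 6046/(1 + 54.981×e^(−0.873×6)).
e^(−5.238) = 0.0053109; denominator = 1 + 54.981×0.0053109 = 1.292.
N = 6046/1.292 = 4679.57.

4680 rabbits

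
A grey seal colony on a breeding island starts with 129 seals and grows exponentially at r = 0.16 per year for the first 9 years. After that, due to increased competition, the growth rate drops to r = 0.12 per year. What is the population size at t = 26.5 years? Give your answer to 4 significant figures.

4446 seals

Phase 1: N(9) = 129·e^(0.16×9) = 129·e^1.44 = 544.47.
Phase 2 runs for 26.5 − 9 = 17.5 years at r = 0.12.
N(26.5) = 544.47·e^(0.12×17.5) = 544.47·e^2.1 = 4446.23.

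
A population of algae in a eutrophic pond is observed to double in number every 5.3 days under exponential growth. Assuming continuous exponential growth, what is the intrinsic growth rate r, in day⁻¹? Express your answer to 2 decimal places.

0.13 per day

r = ln(2)/t_d = 0.6931/5.3 = 0.13078.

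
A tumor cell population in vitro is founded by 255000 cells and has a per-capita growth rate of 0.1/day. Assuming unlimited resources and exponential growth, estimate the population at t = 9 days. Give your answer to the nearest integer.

627199 cells

N(t) = N₀·e^(rt) = 255000 × e^(0.1×9) = 255000 × e^0.9.
e^0.9 ≈ 2.4596, so N ≈ 255000 × 2.4596 = 627199.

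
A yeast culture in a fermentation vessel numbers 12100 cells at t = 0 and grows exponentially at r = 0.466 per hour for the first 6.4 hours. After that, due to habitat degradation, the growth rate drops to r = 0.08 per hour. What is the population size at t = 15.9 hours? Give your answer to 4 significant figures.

510600 cells

Phase 1: N(6.4) = 12100·e^(0.466×6.4) = 12100·e^2.982 = 238795.
Phase 2 runs for 15.9 − 6.4 = 9.5 hours at r = 0.08.
N(15.9) = 238795·e^(0.08×9.5) = 238795·e^0.76 = 510610.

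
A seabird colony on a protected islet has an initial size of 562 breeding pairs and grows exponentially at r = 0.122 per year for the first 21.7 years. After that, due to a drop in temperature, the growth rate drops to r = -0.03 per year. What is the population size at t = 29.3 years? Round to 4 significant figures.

6316 breeding pairs

Phase 1: N(21.7) = 562·e^(0.122×21.7) = 562·e^2.647 = 7933.91.
Phase 2 runs for 29.3 − 21.7 = 7.6 years at r = -0.03.
N(29.3) = 7933.91·e^(-0.03×7.6) = 7933.91·e^-0.228 = 6316.38.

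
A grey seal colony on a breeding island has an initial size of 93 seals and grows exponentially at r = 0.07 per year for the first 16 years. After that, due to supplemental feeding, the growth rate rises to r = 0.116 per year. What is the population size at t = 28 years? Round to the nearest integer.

1147 seals

Phase 1: N(16) = 93·e^(0.07×16) = 93·e^1.12 = 285.031.
Phase 2 runs for 28 − 16 = 12 years at r = 0.116.
N(28) = 285.031·e^(0.116×12) = 285.031·e^1.392 = 1146.65.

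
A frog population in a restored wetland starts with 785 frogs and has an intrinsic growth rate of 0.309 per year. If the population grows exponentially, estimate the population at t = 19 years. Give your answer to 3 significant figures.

N(t) = N₀·e^(rt) = 785 × e^(0.309×19) = 785 × e^5.871.
e^5.871 ≈ 354.6, so N ≈ 785 × 354.6 = 278364.

278000 frogs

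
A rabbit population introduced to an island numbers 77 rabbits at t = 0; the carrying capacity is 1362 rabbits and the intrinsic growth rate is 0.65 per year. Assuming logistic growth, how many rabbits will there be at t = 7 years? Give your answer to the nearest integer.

1158 rabbits

A = (K − N₀)/N₀ = (1362 − 77)/77 = 16.688.
N(t) = K/(1 + A·e^(−rt)) = 1362/(1 + 16.688×e^(−0.65×7)).
e^(−4.55) = 0.010567; denominator = 1 + 16.688×0.010567 = 1.1763.
N = 1362/1.1763 = 1157.82.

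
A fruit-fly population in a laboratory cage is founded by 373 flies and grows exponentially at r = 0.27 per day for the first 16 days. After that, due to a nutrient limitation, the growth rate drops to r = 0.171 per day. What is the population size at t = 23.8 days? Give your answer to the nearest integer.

106444 flies

Phase 1: N(16) = 373·e^(0.27×16) = 373·e^4.32 = 28045.4.
Phase 2 runs for 23.8 − 16 = 7.8 days at r = 0.171.
N(23.8) = 28045.4·e^(0.171×7.8) = 28045.4·e^1.334 = 106444.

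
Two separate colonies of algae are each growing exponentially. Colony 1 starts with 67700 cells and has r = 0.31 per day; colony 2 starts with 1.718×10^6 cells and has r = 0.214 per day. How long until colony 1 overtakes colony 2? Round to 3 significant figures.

Set 67700·e^(0.31t) = 1.718×10^6·e^(0.214t).
e^((0.31 − 0.214)t) = 1.718×10^6/67700 → e^(0.096·t) = 25.377.
0.096·t = ln(25.377) = 3.2338, so t = 3.2338/0.096 = 33.686.

33.7 days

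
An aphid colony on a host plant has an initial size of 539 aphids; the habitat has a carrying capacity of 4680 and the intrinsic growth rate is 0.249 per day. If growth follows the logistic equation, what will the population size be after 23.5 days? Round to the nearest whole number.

4579 aphids

A = (K − N₀)/N₀ = (4680 − 539)/539 = 7.6827.
N(t) = K/(1 + A·e^(−rt)) = 4680/(1 + 7.6827×e^(−0.249×23.5)).
e^(−5.851) = 0.0028756; denominator = 1 + 7.6827×0.0028756 = 1.0221.
N = 4680/1.0221 = 4578.84.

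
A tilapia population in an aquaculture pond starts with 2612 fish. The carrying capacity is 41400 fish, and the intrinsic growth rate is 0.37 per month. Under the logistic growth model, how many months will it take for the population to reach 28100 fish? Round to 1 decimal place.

9.3 months

A = (K − N₀)/N₀ = (41400 − 2612)/2612 = 14.85.
Solve 41400/(1 + 14.85·e^(−0.37t)) = 28100: 1 + 14.85·e^(−0.37t) = 1.4733, so e^(−0.37t) = 0.0318729.
−0.37·t = ln(0.0318729) = -3.446, so t = 3.446/0.37 = 9.3135.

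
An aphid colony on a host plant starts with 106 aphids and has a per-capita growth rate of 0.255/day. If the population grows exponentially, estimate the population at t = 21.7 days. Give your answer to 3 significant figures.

N(t) = N₀·e^(rt) = 106 × e^(0.255×21.7) = 106 × e^5.534.
e^5.534 ≈ 253.03, so N ≈ 106 × 253.03 = 26821.

26800 aphids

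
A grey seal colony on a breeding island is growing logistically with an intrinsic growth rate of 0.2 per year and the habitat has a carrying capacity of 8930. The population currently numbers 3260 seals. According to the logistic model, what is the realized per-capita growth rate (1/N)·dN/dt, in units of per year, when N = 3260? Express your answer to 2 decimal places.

0.13 per year

(1/N)·dN/dt = r(1 − N/K) = 0.2 × (1 − 3260/8930).
= 0.2 × 0.63494 = 0.12699.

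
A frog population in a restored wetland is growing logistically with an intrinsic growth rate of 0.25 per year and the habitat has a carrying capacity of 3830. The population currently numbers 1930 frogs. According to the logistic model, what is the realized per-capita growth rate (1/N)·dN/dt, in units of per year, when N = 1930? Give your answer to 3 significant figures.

(1/N)·dN/dt = r(1 − N/K) = 0.25 × (1 − 1930/3830).
= 0.25 × 0.49608 = 0.12402.

0.124 per year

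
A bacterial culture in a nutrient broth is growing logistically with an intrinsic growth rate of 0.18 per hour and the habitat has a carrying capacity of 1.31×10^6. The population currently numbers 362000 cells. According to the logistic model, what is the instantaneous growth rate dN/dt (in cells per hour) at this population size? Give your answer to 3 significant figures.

47200 cells per hour

dN/dt = rN(1 − N/K) = 0.18 × 362000 × (1 − 362000/1.31×10^6).
1 − 362000/1.31×10^6 = 0.72366; dN/dt = 0.18 × 362000 × 0.72366 = 47154.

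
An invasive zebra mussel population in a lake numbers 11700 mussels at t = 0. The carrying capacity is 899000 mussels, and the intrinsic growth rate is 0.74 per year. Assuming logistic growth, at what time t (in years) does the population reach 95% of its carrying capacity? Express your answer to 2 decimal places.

A = (K − N₀)/N₀ = (899000 − 11700)/11700 = 75.838.
Solve 899000/(1 + 75.838·e^(−0.74t)) = 854050: 1 + 75.838·e^(−0.74t) = 1.0526, so e^(−0.74t) = 0.000694004.
−0.74·t = ln(0.000694004) = -7.273, so t = 7.273/0.74 = 9.8284.

9.83 years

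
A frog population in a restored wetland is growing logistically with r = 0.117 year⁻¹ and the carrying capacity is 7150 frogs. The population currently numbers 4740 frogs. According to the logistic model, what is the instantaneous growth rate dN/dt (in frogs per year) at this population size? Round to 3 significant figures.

dN/dt = rN(1 − N/K) = 0.117 × 4740 × (1 − 4740/7150).
1 − 4740/7150 = 0.33706; dN/dt = 0.117 × 4740 × 0.33706 = 186.93.

187 frogs per year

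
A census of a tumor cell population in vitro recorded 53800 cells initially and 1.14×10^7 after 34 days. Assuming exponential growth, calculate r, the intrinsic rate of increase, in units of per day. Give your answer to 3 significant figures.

0.158 per day

From N(t) = N₀·e^(rt): e^(r·34) = 1.14×10^7/53800 = 211.9.
r·34 = ln(211.9) = 5.3561, so r = 5.3561/34 = 0.15753.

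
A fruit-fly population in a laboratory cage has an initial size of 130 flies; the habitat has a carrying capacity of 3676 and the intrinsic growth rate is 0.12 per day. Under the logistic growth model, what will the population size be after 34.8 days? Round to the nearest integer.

A = (K − N₀)/N₀ = (3676 − 130)/130 = 27.277.
N(t) = K/(1 + A·e^(−rt)) = 3676/(1 + 27.277×e^(−0.12×34.8)).
e^(−4.176) = 0.01536; denominator = 1 + 27.277×0.01536 = 1.419.
N = 3676/1.419 = 2590.61.

2591 flies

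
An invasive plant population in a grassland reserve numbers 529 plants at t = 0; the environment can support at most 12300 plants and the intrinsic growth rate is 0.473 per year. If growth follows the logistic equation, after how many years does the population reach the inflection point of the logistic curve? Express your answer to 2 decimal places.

Logistic growth is fastest at N = K/2 = 6150.
A = (K − N₀)/N₀ = 22.251. Set K/(1 + A·e^(−rt)) = K/2 → A·e^(−rt) = 1.
e^(−0.473t) = 1/22.251 = 0.044941, so t = ln(22.251)/0.473 = 3.1024/0.473 = 6.559.

6.56 years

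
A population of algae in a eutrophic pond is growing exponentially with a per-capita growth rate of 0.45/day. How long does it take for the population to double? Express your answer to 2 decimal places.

1.54 days

Doubling time t_d = ln(2)/r = 0.6931/0.45 = 1.5403.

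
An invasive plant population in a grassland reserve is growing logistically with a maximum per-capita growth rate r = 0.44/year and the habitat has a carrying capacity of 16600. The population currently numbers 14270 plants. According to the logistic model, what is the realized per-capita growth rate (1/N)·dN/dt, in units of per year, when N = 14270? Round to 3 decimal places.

0.062 per year

(1/N)·dN/dt = r(1 − N/K) = 0.44 × (1 − 14270/16600).
= 0.44 × 0.14036 = 0.061759.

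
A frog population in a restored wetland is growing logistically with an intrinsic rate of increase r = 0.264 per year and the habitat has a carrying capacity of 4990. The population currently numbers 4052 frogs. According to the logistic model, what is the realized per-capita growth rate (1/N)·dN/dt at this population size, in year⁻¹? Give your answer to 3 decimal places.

0.050 per year

(1/N)·dN/dt = r(1 − N/K) = 0.264 × (1 − 4052/4990).
= 0.264 × 0.18798 = 0.049626.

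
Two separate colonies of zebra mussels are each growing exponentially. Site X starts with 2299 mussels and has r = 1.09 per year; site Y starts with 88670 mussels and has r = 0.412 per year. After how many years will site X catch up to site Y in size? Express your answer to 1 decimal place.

5.4 years

Set 2299·e^(1.09t) = 88670·e^(0.412t).
e^((1.09 − 0.412)t) = 88670/2299 → e^(0.678·t) = 38.569.
0.678·t = ln(38.569) = 3.6524, so t = 3.6524/0.678 = 5.3871.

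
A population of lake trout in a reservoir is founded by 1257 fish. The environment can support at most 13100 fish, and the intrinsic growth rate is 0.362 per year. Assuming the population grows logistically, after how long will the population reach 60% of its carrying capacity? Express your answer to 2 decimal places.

7.32 years

A = (K − N₀)/N₀ = (13100 − 1257)/1257 = 9.4216.
Solve 13100/(1 + 9.4216·e^(−0.362t)) = 7860: 1 + 9.4216·e^(−0.362t) = 1.6667, so e^(−0.362t) = 0.0707591.
−0.362·t = ln(0.0707591) = -2.6485, so t = 2.6485/0.362 = 7.3162.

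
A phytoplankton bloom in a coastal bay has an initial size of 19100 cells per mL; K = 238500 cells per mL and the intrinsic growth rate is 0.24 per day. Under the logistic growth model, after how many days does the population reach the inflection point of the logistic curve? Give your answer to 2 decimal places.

Logistic growth is fastest at N = K/2 = 119250.
A = (K − N₀)/N₀ = 11.487. Set K/(1 + A·e^(−rt)) = K/2 → A·e^(−rt) = 1.
e^(−0.24t) = 1/11.487 = 0.0870556, so t = ln(11.487)/0.24 = 2.4412/0.24 = 10.172.

10.17 days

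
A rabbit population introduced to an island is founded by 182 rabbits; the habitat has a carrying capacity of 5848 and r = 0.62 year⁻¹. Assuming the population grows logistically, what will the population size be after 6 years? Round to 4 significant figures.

3333 rabbits

A = (K − N₀)/N₀ = (5848 − 182)/182 = 31.132.
N(t) = K/(1 + A·e^(−rt)) = 5848/(1 + 31.132×e^(−0.62×6)).
e^(−3.72) = 0.024234; denominator = 1 + 31.132×0.024234 = 1.7544.
N = 5848/1.7544 = 3333.24.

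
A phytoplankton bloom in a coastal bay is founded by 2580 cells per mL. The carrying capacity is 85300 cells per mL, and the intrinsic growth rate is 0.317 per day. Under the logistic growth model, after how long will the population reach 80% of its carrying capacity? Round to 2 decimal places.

15.31 days

A = (K − N₀)/N₀ = (85300 − 2580)/2580 = 32.062.
Solve 85300/(1 + 32.062·e^(−0.317t)) = 68240: 1 + 32.062·e^(−0.317t) = 1.25, so e^(−0.317t) = 0.00779739.
−0.317·t = ln(0.00779739) = -4.854, so t = 4.854/0.317 = 15.312.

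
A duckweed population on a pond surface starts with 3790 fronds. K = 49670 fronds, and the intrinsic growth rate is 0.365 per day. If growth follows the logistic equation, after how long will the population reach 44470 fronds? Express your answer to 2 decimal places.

12.71 days

A = (K − N₀)/N₀ = (49670 − 3790)/3790 = 12.106.
Solve 49670/(1 + 12.106·e^(−0.365t)) = 44470: 1 + 12.106·e^(−0.365t) = 1.1169, so e^(−0.365t) = 0.00965944.
−0.365·t = ln(0.00965944) = -4.6398, so t = 4.6398/0.365 = 12.712.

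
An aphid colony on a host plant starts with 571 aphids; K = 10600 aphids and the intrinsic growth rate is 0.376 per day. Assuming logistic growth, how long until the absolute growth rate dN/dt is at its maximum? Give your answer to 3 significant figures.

7.62 days

Logistic growth is fastest at N = K/2 = 5300.
A = (K − N₀)/N₀ = 17.564. Set K/(1 + A·e^(−rt)) = K/2 → A·e^(−rt) = 1.
e^(−0.376t) = 1/17.564 = 0.0569349, so t = ln(17.564)/0.376 = 2.8658/0.376 = 7.6219.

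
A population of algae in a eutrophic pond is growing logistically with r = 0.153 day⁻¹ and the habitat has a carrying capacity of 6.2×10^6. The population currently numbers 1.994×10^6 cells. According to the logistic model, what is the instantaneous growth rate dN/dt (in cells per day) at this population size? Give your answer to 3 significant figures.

dN/dt = rN(1 − N/K) = 0.153 × 1.994×10^6 × (1 − 1.994×10^6/6.2×10^6).
1 − 1.994×10^6/6.2×10^6 = 0.67839; dN/dt = 0.153 × 1.994×10^6 × 0.67839 = 2.06964×10^5.

207000 cells per day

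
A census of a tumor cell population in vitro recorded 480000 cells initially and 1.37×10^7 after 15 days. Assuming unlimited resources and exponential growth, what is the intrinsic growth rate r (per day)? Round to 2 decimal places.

0.22 per day

From N(t) = N₀·e^(rt): e^(r·15) = 1.37×10^7/480000 = 28.542.
r·15 = ln(28.542) = 3.3514, so r = 3.3514/15 = 0.22342.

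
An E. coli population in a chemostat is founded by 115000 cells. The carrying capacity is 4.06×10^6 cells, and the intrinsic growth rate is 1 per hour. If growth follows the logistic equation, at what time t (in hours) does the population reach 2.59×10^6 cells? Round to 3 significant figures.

A = (K − N₀)/N₀ = (4.06×10^6 − 115000)/115000 = 34.304.
Solve 4.06×10^6/(1 + 34.304·e^(−1t)) = 2.59×10^6: 1 + 34.304·e^(−1t) = 1.5676, so e^(−1t) = 0.0165451.
−1·t = ln(0.0165451) = -4.1017, so t = 4.1017/1 = 4.1017.

4.10 hours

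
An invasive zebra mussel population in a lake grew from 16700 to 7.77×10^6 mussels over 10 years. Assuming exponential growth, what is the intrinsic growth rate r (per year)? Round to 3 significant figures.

0.614 per year

From N(t) = N₀·e^(rt): e^(r·10) = 7.77×10^6/16700 = 465.27.
r·10 = ln(465.27) = 6.1426, so r = 6.1426/10 = 0.61426.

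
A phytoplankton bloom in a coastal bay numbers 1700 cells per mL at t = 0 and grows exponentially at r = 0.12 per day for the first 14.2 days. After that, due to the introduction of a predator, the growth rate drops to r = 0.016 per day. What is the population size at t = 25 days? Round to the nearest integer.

11105 cells per mL

Phase 1: N(14.2) = 1700·e^(0.12×14.2) = 1700·e^1.704 = 9343.01.
Phase 2 runs for 25 − 14.2 = 10.8 days at r = 0.016.
N(25) = 9343.01·e^(0.016×10.8) = 9343.01·e^0.1728 = 11105.4.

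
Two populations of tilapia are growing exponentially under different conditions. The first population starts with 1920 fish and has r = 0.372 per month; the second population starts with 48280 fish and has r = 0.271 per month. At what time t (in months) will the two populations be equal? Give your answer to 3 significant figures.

Set 1920·e^(0.372t) = 48280·e^(0.271t).
e^((0.372 − 0.271)t) = 48280/1920 → e^(0.101·t) = 25.146.
0.101·t = ln(25.146) = 3.2247, so t = 3.2247/0.101 = 31.928.

31.9 months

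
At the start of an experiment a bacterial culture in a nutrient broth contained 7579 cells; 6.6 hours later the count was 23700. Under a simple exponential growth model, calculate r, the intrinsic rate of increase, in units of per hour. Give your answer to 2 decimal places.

From N(t) = N₀·e^(rt): e^(r·6.6) = 23700/7579 = 3.1271.
r·6.6 = ln(3.1271) = 1.1401, so r = 1.1401/6.6 = 0.17274.

0.17 per hour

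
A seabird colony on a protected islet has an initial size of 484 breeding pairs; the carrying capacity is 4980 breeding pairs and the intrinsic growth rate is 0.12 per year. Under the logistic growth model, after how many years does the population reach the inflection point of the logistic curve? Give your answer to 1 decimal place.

18.6 years

Logistic growth is fastest at N = K/2 = 2490.
A = (K − N₀)/N₀ = 9.2893. Set K/(1 + A·e^(−rt)) = K/2 → A·e^(−rt) = 1.
e^(−0.12t) = 1/9.2893 = 0.107651, so t = ln(9.2893)/0.12 = 2.2289/0.12 = 18.574.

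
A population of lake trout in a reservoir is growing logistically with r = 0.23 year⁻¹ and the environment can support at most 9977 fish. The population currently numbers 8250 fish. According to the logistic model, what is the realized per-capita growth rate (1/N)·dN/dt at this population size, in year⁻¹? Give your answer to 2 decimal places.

(1/N)·dN/dt = r(1 − N/K) = 0.23 × (1 − 8250/9977).
= 0.23 × 0.1731 = 0.039813.

0.04 per year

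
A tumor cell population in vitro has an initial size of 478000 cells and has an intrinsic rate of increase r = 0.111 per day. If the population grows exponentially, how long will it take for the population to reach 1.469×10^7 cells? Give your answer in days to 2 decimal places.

30.86 days

Set N₀·e^(rt) = 1.469×10^7: e^(0.111·t) = 1.469×10^7/478000 = 30.732.
0.111·t = ln(30.732) = 3.4253, so t = 3.4253/0.111 = 30.859.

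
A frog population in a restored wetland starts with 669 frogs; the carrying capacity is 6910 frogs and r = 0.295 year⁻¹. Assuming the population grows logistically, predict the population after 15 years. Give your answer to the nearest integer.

A = (K − N₀)/N₀ = (6910 − 669)/669 = 9.3288.
N(t) = K/(1 + A·e^(−rt)) = 6910/(1 + 9.3288×e^(−0.295×15)).
e^(−4.425) = 0.011974; denominator = 1 + 9.3288×0.011974 = 1.1117.
N = 6910/1.1117 = 6215.67.

6216 frogs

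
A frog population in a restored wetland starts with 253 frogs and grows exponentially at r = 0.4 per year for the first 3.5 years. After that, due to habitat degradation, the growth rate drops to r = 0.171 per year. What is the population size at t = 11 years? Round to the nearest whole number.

3699 frogs

Phase 1: N(3.5) = 253·e^(0.4×3.5) = 253·e^1.4 = 1025.97.
Phase 2 runs for 11 − 3.5 = 7.5 years at r = 0.171.
N(11) = 1025.97·e^(0.171×7.5) = 1025.97·e^1.283 = 3699.27.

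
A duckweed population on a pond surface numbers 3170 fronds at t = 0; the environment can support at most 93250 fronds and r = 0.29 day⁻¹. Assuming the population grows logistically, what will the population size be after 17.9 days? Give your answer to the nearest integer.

A = (K − N₀)/N₀ = (93250 − 3170)/3170 = 28.416.
N(t) = K/(1 + A·e^(−rt)) = 93250/(1 + 28.416×e^(−0.29×17.9)).
e^(−5.191) = 0.0055664; denominator = 1 + 28.416×0.0055664 = 1.1582.
N = 93250/1.1582 = 80514.4.

80514 fronds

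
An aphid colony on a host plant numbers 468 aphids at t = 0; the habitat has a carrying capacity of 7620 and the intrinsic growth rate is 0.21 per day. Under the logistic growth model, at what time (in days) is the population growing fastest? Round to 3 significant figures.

Logistic growth is fastest at N = K/2 = 3810.
A = (K − N₀)/N₀ = 15.282. Set K/(1 + A·e^(−rt)) = K/2 → A·e^(−rt) = 1.
e^(−0.21t) = 1/15.282 = 0.0654362, so t = ln(15.282)/0.21 = 2.7267/0.21 = 12.984.

13.0 days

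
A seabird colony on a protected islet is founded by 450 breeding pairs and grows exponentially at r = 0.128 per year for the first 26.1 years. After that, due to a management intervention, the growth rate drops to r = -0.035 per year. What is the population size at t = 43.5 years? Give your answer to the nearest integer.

Phase 1: N(26.1) = 450·e^(0.128×26.1) = 450·e^3.341 = 12708.8.
Phase 2 runs for 43.5 − 26.1 = 17.4 years at r = -0.035.
N(43.5) = 12708.8·e^(-0.035×17.4) = 12708.8·e^-0.609 = 6912.23.

6912 breeding pairs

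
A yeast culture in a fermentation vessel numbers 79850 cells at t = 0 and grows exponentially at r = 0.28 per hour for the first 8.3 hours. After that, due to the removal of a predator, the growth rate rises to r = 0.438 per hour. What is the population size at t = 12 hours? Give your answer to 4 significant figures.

Phase 1: N(8.3) = 79850·e^(0.28×8.3) = 79850·e^2.324 = 815784.
Phase 2 runs for 12 − 8.3 = 3.7 hours at r = 0.438.
N(12) = 815784·e^(0.438×3.7) = 815784·e^1.621 = 4.124705×10^6.

4125000 cells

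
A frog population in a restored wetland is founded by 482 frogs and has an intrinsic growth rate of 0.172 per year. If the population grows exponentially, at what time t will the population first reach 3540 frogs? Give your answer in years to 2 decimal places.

Set N₀·e^(rt) = 3540: e^(0.172·t) = 3540/482 = 7.3444.
0.172·t = ln(7.3444) = 1.9939, so t = 1.9939/0.172 = 11.593.

11.59 years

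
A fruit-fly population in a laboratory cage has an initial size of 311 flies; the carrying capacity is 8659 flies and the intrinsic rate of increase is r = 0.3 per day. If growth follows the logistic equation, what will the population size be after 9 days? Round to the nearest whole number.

3088 flies

A = (K − N₀)/N₀ = (8659 − 311)/311 = 26.842.
N(t) = K/(1 + A·e^(−rt)) = 8659/(1 + 26.842×e^(−0.3×9)).
e^(−2.7) = 0.067206; denominator = 1 + 26.842×0.067206 = 2.804.
N = 8659/2.804 = 3088.13.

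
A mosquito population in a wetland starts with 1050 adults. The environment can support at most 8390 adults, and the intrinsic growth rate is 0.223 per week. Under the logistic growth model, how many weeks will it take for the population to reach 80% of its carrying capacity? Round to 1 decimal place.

14.9 weeks

A = (K − N₀)/N₀ = (8390 − 1050)/1050 = 6.9905.
Solve 8390/(1 + 6.9905·e^(−0.223t)) = 6712: 1 + 6.9905·e^(−0.223t) = 1.25, so e^(−0.223t) = 0.0357629.
−0.223·t = ln(0.0357629) = -3.3308, so t = 3.3308/0.223 = 14.937.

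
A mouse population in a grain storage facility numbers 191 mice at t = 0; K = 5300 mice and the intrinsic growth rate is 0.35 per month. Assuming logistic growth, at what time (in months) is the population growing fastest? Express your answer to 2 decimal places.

9.39 months

Logistic growth is fastest at N = K/2 = 2650.
A = (K − N₀)/N₀ = 26.749. Set K/(1 + A·e^(−rt)) = K/2 → A·e^(−rt) = 1.
e^(−0.35t) = 1/26.749 = 0.037385, so t = ln(26.749)/0.35 = 3.2865/0.35 = 9.39.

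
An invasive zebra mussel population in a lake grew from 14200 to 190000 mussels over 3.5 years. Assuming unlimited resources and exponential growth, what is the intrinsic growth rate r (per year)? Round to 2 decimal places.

From N(t) = N₀·e^(rt): e^(r·3.5) = 190000/14200 = 13.38.
r·3.5 = ln(13.38) = 2.5938, so r = 2.5938/3.5 = 0.74108.

0.74 per year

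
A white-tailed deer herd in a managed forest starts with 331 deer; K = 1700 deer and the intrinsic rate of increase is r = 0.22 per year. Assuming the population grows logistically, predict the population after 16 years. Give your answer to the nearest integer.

1515 deer

A = (K − N₀)/N₀ = (1700 − 331)/331 = 4.136.
N(t) = K/(1 + A·e^(−rt)) = 1700/(1 + 4.136×e^(−0.22×16)).
e^(−3.52) = 0.029599; denominator = 1 + 4.136×0.029599 = 1.1224.
N = 1700/1.1224 = 1514.58.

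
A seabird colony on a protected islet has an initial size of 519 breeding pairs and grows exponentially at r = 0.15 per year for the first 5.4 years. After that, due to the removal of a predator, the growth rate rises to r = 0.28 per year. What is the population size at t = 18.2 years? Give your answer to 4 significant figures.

42020 breeding pairs

Phase 1: N(5.4) = 519·e^(0.15×5.4) = 519·e^0.81 = 1166.66.
Phase 2 runs for 18.2 − 5.4 = 12.8 years at r = 0.28.
N(18.2) = 1166.66·e^(0.28×12.8) = 1166.66·e^3.584 = 42020.1.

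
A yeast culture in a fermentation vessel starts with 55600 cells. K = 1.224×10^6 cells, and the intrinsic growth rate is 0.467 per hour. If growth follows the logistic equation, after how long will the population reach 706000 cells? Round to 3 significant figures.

A = (K − N₀)/N₀ = (1.224×10^6 − 55600)/55600 = 21.014.
Solve 1.224×10^6/(1 + 21.014·e^(−0.467t)) = 706000: 1 + 21.014·e^(−0.467t) = 1.7337, so e^(−0.467t) = 0.0349147.
−0.467·t = ln(0.0349147) = -3.3548, so t = 3.3548/0.467 = 7.1838.

7.18 hours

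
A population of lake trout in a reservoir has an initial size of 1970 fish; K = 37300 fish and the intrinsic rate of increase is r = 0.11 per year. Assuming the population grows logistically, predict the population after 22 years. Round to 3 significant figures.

14400 fish

A = (K − N₀)/N₀ = (37300 − 1970)/1970 = 17.934.
N(t) = K/(1 + A·e^(−rt)) = 37300/(1 + 17.934×e^(−0.11×22)).
e^(−2.42) = 0.088922; denominator = 1 + 17.934×0.088922 = 2.5947.
N = 37300/2.5947 = 14375.3.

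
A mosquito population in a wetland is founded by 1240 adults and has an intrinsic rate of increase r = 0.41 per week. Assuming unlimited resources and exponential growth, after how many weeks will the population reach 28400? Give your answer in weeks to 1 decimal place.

7.6 weeks

Set N₀·e^(rt) = 28400: e^(0.41·t) = 28400/1240 = 22.903.
0.41·t = ln(22.903) = 3.1313, so t = 3.1313/0.41 = 7.6373.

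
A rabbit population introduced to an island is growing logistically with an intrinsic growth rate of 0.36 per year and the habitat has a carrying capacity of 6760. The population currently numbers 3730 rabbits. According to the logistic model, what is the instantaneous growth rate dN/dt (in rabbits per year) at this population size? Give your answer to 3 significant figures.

dN/dt = rN(1 − N/K) = 0.36 × 3730 × (1 − 3730/6760).
1 − 3730/6760 = 0.44822; dN/dt = 0.36 × 3730 × 0.44822 = 601.88.

602 rabbits per year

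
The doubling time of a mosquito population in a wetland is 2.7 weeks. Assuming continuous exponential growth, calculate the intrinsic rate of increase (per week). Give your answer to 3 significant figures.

0.257 per week

r = ln(2)/t_d = 0.6931/2.7 = 0.25672.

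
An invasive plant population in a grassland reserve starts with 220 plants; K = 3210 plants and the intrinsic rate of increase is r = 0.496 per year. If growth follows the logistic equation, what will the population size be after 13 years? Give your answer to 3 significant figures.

3140 plants

A = (K − N₀)/N₀ = (3210 − 220)/220 = 13.591.
N(t) = K/(1 + A·e^(−rt)) = 3210/(1 + 13.591×e^(−0.496×13)).
e^(−6.448) = 0.0015837; denominator = 1 + 13.591×0.0015837 = 1.0215.
N = 3210/1.0215 = 3142.36.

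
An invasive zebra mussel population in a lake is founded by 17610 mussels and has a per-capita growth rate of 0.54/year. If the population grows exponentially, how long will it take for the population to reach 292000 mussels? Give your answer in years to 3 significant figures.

5.20 years

Set N₀·e^(rt) = 292000: e^(0.54·t) = 292000/17610 = 16.581.
0.54·t = ln(16.581) = 2.8083, so t = 2.8083/0.54 = 5.2005.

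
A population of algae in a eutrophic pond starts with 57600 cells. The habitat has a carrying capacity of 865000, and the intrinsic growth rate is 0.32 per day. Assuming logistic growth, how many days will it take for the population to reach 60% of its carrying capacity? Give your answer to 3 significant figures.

A = (K − N₀)/N₀ = (865000 − 57600)/57600 = 14.017.
Solve 865000/(1 + 14.017·e^(−0.32t)) = 519000: 1 + 14.017·e^(−0.32t) = 1.6667, so e^(−0.32t) = 0.0475601.
−0.32·t = ln(0.0475601) = -3.0458, so t = 3.0458/0.32 = 9.518.

9.52 days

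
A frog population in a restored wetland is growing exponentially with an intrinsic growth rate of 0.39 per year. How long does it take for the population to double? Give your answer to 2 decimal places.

Doubling time t_d = ln(2)/r = 0.6931/0.39 = 1.7773.

1.78 years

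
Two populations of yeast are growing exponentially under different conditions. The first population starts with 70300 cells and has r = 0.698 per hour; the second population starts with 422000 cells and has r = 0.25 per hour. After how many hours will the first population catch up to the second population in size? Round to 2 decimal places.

Set 70300·e^(0.698t) = 422000·e^(0.25t).
e^((0.698 − 0.25)t) = 422000/70300 → e^(0.448·t) = 6.0028.
0.448·t = ln(6.0028) = 1.7922, so t = 1.7922/0.448 = 4.0005.

4.00 hours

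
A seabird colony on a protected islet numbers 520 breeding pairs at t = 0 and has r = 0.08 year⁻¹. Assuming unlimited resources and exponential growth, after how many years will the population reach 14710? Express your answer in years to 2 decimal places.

41.78 years

Set N₀·e^(rt) = 14710: e^(0.08·t) = 14710/520 = 28.288.
0.08·t = ln(28.288) = 3.3425, so t = 3.3425/0.08 = 41.781.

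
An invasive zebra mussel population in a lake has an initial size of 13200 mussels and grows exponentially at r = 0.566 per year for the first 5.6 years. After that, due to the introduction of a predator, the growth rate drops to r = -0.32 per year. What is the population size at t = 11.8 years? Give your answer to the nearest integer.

Phase 1: N(5.6) = 13200·e^(0.566×5.6) = 13200·e^3.17 = 314133.
Phase 2 runs for 11.8 − 5.6 = 6.2 years at r = -0.32.
N(11.8) = 314133·e^(-0.32×6.2) = 314133·e^-1.984 = 43199.

43199 mussels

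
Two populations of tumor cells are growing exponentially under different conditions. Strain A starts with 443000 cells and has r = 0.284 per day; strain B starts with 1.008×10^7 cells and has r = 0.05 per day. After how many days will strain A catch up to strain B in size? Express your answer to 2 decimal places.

Set 443000·e^(0.284t) = 1.008×10^7·e^(0.05t).
e^((0.284 − 0.05)t) = 1.008×10^7/443000 → e^(0.234·t) = 22.754.
0.234·t = ln(22.754) = 3.1247, so t = 3.1247/0.234 = 13.354.

13.35 days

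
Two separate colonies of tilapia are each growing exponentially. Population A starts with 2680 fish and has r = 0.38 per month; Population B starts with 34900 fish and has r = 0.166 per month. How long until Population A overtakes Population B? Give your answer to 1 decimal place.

Set 2680·e^(0.38t) = 34900·e^(0.166t).
e^((0.38 − 0.166)t) = 34900/2680 → e^(0.214·t) = 13.022.
0.214·t = ln(13.022) = 2.5667, so t = 2.5667/0.214 = 11.994.

12.0 months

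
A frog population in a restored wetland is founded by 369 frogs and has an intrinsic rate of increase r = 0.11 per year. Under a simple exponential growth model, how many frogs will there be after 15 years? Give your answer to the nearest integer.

1921 frogs

N(t) = N₀·e^(rt) = 369 × e^(0.11×15) = 369 × e^1.65.
e^1.65 ≈ 5.207, so N ≈ 369 × 5.207 = 1921.38.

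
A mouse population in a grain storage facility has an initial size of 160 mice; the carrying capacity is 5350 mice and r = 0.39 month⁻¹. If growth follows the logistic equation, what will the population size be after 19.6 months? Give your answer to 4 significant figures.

5268 mice

A = (K − N₀)/N₀ = (5350 − 160)/160 = 32.438.
N(t) = K/(1 + A·e^(−rt)) = 5350/(1 + 32.438×e^(−0.39×19.6)).
e^(−7.644) = 0.00047891; denominator = 1 + 32.438×0.00047891 = 1.0155.
N = 5350/1.0155 = 5268.16.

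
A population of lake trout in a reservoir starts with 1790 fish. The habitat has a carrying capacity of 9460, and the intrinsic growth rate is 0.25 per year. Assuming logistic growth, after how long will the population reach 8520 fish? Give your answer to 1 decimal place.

A = (K − N₀)/N₀ = (9460 − 1790)/1790 = 4.2849.
Solve 9460/(1 + 4.2849·e^(−0.25t)) = 8520: 1 + 4.2849·e^(−0.25t) = 1.1103, so e^(−0.25t) = 0.0257481.
−0.25·t = ln(0.0257481) = -3.6594, so t = 3.6594/0.25 = 14.638.

14.6 years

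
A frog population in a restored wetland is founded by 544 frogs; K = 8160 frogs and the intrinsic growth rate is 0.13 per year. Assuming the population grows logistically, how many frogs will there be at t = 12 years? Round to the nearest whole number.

2070 frogs

A = (K − N₀)/N₀ = (8160 − 544)/544 = 14.
N(t) = K/(1 + A·e^(−rt)) = 8160/(1 + 14×e^(−0.13×12)).
e^(−1.56) = 0.21014; denominator = 1 + 14×0.21014 = 3.9419.
N = 8160/3.9419 = 2070.07.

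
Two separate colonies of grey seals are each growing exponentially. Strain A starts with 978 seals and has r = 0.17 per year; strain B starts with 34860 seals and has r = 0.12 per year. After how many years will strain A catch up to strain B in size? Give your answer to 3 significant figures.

71.5 years

Set 978·e^(0.17t) = 34860·e^(0.12t).
e^((0.17 − 0.12)t) = 34860/978 → e^(0.05·t) = 35.644.
0.05·t = ln(35.644) = 3.5736, so t = 3.5736/0.05 = 71.472.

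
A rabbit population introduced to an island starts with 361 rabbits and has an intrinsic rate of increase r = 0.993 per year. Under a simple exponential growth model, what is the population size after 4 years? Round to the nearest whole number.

N(t) = N₀·e^(rt) = 361 × e^(0.993×4) = 361 × e^3.972.
e^3.972 ≈ 53.091, so N ≈ 361 × 53.091 = 19165.7.

19166 rabbits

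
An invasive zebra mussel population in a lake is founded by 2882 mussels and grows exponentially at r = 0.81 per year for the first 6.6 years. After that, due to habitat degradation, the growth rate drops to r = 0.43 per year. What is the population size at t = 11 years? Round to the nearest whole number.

4009751 mussels

Phase 1: N(6.6) = 2882·e^(0.81×6.6) = 2882·e^5.346 = 604550.
Phase 2 runs for 11 − 6.6 = 4.4 years at r = 0.43.
N(11) = 604550·e^(0.43×4.4) = 604550·e^1.892 = 4.009751×10^6.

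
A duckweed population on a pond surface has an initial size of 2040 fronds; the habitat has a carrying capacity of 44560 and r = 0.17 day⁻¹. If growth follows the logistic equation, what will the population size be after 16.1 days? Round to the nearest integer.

18963 fronds

A = (K − N₀)/N₀ = (44560 − 2040)/2040 = 20.843.
N(t) = K/(1 + A·e^(−rt)) = 44560/(1 + 20.843×e^(−0.17×16.1)).
e^(−2.737) = 0.064764; denominator = 1 + 20.843×0.064764 = 2.3499.
N = 44560/2.3499 = 18962.6.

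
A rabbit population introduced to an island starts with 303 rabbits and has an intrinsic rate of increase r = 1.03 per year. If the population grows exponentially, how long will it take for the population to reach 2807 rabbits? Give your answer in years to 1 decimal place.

2.2 years

Set N₀·e^(rt) = 2807: e^(1.03·t) = 2807/303 = 9.264.
1.03·t = ln(9.264) = 2.2261, so t = 2.2261/1.03 = 2.1613.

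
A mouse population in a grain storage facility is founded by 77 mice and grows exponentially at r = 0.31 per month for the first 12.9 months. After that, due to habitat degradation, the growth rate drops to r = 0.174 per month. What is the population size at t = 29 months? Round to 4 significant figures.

69160 mice

Phase 1: N(12.9) = 77·e^(0.31×12.9) = 77·e^3.999 = 4199.86.
Phase 2 runs for 29 − 12.9 = 16.1 months at r = 0.174.
N(29) = 4199.86·e^(0.174×16.1) = 4199.86·e^2.801 = 69161.9.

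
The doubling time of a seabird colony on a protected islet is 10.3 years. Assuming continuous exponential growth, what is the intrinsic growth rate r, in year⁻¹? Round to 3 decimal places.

r = ln(2)/t_d = 0.6931/10.3 = 0.067296.

0.067 per year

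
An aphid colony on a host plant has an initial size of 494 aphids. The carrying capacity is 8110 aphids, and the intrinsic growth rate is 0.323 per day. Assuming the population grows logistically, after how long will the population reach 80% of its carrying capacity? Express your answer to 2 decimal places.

A = (K − N₀)/N₀ = (8110 − 494)/494 = 15.417.
Solve 8110/(1 + 15.417·e^(−0.323t)) = 6488: 1 + 15.417·e^(−0.323t) = 1.25, so e^(−0.323t) = 0.0162159.
−0.323·t = ln(0.0162159) = -4.1218, so t = 4.1218/0.323 = 12.761.

12.76 days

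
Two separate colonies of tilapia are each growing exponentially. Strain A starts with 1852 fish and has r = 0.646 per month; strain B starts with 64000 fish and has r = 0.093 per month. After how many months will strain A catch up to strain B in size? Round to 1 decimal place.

Set 1852·e^(0.646t) = 64000·e^(0.093t).
e^((0.646 − 0.093)t) = 64000/1852 → e^(0.553·t) = 34.557.
0.553·t = ln(34.557) = 3.5426, so t = 3.5426/0.553 = 6.4062.

6.4 months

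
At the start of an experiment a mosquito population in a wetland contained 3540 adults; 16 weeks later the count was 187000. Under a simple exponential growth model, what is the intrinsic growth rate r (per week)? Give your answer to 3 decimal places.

0.248 per week

From N(t) = N₀·e^(rt): e^(r·16) = 187000/3540 = 52.825.
r·16 = ln(52.825) = 3.967, so r = 3.967/16 = 0.24794.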